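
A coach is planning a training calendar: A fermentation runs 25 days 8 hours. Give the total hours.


Days: 25
Extra hours: 8
Hours per day: 24
Days to hours: 25 x 24 = 600
Total: 600 + 8 = 608

608


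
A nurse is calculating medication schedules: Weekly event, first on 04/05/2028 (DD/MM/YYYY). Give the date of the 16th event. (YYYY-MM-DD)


First occurrence: 2028-05-04 (occurrence 1)
Each occurrence is 7 days after the previous.
Occurrence 16 is 15 weeks after the first.
15 weeks = 105 days
2028-05-04 + 105 days = 2028-08-17

2028-08-17


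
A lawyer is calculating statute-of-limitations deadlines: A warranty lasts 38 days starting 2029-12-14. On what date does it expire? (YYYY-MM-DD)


Start: 2029-12-14
Adding 38 days
Days remaining in December: 17
After December: 21 days still to add
January 2030 has 31 days, need 21
Result: 2030-01-21

2030-01-21


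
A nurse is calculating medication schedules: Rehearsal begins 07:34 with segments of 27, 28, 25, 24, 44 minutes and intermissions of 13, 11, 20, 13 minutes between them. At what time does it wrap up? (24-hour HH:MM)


Start: 07:34 = 454 min from midnight
  after task 1 (27 min): 08:01
  after break (13 min): 08:14
  after task 2 (28 min): 08:42
  after break (11 min): 08:53
  after task 3 (25 min): 09:18
  after break (20 min): 09:38
  after task 4 (24 min): 10:02
  after break (13 min): 10:15
  after task 5 (44 min): 10:59
Total elapsed: 205 minutes
End time: 10:59

10:59


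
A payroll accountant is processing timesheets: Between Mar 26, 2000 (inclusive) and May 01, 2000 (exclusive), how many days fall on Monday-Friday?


Start: 2000-03-26 (Sunday)
End (exclusive): 2000-05-01 (Monday)
Total calendar days: 36
Full weeks: 36 // 7 = 5 -> 25 weekdays
Remaining 1 days starting on Sunday:
  Sun(-) -> 0 weekdays
Total business days: 25 + 0 = 25

25


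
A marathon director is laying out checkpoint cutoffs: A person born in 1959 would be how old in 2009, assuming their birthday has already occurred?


Birth year: 1959
Current year: 2009
Age = current year - birth year
Age = 2009 - 1959 = 50

50


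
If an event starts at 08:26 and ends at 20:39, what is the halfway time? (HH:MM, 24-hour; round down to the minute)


Start time: 08:26 = 506 minutes from midnight
End time: 20:39 = 1239 minutes from midnight
Sum: 506 + 1239 = 1745
Midpoint: 1745 / 2 = 872 minutes
Convert: 872 / 60 = 14 hours, 32 minutes
Result: 14:32

14:32


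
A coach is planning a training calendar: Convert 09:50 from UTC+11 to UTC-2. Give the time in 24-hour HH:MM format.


Local time: 09:50 at UTC+11 (offset 11h)
Target zone: UTC-2 (offset -2h)
Difference: -2 - (11) = -13 hours
Calculation: 9 + (-13) = -4
Wraparound: (-4) mod 24 = 20
Result: 20:50

20:50


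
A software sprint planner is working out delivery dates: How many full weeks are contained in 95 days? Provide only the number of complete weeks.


Total days: 95
Days per week: 7
Division: 95 / 7 = 13 remainder 4
Complete weeks: 13
Remaining days: 4

13


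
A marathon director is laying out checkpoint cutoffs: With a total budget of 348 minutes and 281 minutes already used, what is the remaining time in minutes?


Total budget: 348 minutes
Time used: 281 minutes
Remaining: 348 - 281 = 67 minutes
Percent used: 80.7%
Percent remaining: 19.3%

67


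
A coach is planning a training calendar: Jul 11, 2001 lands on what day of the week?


Date: 2001-07-11
January 1, 2001 is a Monday
Day of year: 192
Offset from Jan 1: 191 days
191 mod 7 = 2
Result: Wednesday

Wednesday


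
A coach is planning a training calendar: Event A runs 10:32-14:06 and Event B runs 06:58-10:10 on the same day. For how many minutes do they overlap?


Interval A: [632, 846] minutes from midnight
Interval B: [418, 610] minutes from midnight
Overlap start = max(632, 418) = 632
Overlap end = min(846, 610) = 610
End <= start, so the intervals do not overlap: 0 minutes

0


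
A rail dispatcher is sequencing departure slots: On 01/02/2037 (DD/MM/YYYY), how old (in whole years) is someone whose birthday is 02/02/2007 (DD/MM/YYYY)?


Birth: 2007-02-02
Reference: 2037-02-01
Year difference: 2037 - 2007 = 30
Has birthday (02-02) occurred by 02-01? No
Birthday not yet reached this year -> subtract 1
Age in full years: 29

29


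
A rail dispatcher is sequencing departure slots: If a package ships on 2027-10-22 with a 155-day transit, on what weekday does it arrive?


Start: 2027-10-22 (Friday)
Step 1 - find target date: add 155 days
  2027-10-22 + 155 days = 2028-03-25
Step 2 - day of week:
  155 mod 7 = 1
  Friday + 1 days -> Saturday
Result: Saturday (2028-03-25)

Saturday


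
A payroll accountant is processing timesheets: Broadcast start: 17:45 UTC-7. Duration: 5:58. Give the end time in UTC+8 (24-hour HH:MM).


Start: 17:45 in UTC-7
Step 1 - add duration:
  minutes: 45 + 58 = 103 (carry 1h)
  hours: 17 + 5 + 1 = 23
  end in UTC-7: 23:43
Step 2 - convert UTC-7 -> UTC+8:
  offset difference: 8 - (-7) = 15 hours
  23 + (15) = 38 -> mod 24 = 14
Result: 14:43 in UTC+8

14:43


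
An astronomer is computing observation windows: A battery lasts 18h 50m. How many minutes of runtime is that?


Hours: 18
Extra minutes: 50
Minutes per hour: 60
Hours to minutes: 18 x 60 = 1080
Total: 1080 + 50 = 1130

1130


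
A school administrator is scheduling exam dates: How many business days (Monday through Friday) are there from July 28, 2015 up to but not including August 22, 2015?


Start: 2015-07-28 (Tuesday)
End (exclusive): 2015-08-22 (Saturday)
Total calendar days: 25
Full weeks: 25 // 7 = 3 -> 15 weekdays
Remaining 4 days starting on Tuesday:
  Tue(w), Wed(w), Thu(w), Fri(w) -> 4 weekdays
Total business days: 15 + 4 = 19

19


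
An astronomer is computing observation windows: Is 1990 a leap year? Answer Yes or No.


Year: 1990
Divisible by 4? 1990 / 4 = 497.5 -> No
Not divisible by 4, so NOT a leap year

No


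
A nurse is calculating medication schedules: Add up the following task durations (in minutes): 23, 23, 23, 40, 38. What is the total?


Durations: 23, 23, 23, 40, 38
Running sum: 23
+ 23 = 46
+ 23 = 69
+ 40 = 109
+ 38 = 147
Total duration: 147 minutes
That is 2 hours and 27 minutes

147


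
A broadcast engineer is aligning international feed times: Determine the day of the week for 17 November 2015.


Date: 2015-11-17
January 1, 2015 is a Thursday
Day of year: 321
Offset from Jan 1: 320 days
320 mod 7 = 5
Result: Tuesday

Tuesday


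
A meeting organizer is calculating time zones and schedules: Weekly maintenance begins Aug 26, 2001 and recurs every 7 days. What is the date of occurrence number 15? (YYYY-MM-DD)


First occurrence: 2001-08-26 (occurrence 1)
Each occurrence is 7 days after the previous.
Occurrence 15 is 14 weeks after the first.
14 weeks = 98 days
2001-08-26 + 98 days = 2001-12-02

2001-12-02


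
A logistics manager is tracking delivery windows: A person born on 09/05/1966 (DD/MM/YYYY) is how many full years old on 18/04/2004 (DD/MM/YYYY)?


Birth: 1966-05-09
Reference: 2004-04-18
Year difference: 2004 - 1966 = 38
Has birthday (05-09) occurred by 04-18? No
Birthday not yet reached this year -> subtract 1
Age in full years: 37

37


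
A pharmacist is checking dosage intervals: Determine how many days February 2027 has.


Month: February
Year: 2027
2027 is not a leap year
February has 28 days
Total: 28 days

28


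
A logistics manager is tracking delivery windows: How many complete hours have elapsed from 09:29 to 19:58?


Start: 09:29
End: 19:58
Hour difference: 19 - 9 = 10 hours
Minute difference: 58 - 29 = 29 minutes
Total minutes: 629
Complete hours: 629 / 60 = 10 (remainder 29)

10


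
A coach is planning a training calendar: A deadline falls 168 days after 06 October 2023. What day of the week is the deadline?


Start: 2023-10-06 (Friday)
Step 1 - find target date: add 168 days
  2023-10-06 + 168 days = 2024-03-22
Step 2 - day of week:
  168 mod 7 = 0
  Friday + 0 days -> Friday
Result: Friday (2024-03-22)

Friday


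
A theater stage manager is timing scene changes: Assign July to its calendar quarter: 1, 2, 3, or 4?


Month: July (month 7)
Q1: January-March (months 1-3)
Q2: April-June (months 4-6)
Q3: July-September (months 7-9)
Q4: October-December (months 10-12)
Month 7 falls in Q3

3


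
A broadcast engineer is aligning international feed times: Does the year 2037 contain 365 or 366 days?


Year: 2037
Check leap year rules:
Divisible by 4? No
2037 is not a leap year
Days: 365

365


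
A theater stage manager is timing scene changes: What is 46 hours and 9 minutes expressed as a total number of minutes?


Hours: 46
Minutes: 9
Convert hours to minutes: 46 x 60 = 2760
Add remaining minutes: 2760 + 9 = 2769

2769


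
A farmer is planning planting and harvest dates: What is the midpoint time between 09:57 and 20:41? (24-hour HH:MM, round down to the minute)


Start time: 09:57 = 597 minutes from midnight
End time: 20:41 = 1241 minutes from midnight
Sum: 597 + 1241 = 1838
Midpoint: 1838 / 2 = 919 minutes
Convert: 919 / 60 = 15 hours, 19 minutes
Result: 15:19

15:19


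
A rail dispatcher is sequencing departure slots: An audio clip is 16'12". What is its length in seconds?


Minutes: 16
Seconds: 12
Convert minutes to seconds: 16 x 60 = 960
Add remaining seconds: 960 + 12 = 972

972


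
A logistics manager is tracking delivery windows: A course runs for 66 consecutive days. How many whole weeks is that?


Total days: 66
Days per week: 7
Division: 66 / 7 = 9 remainder 3
Complete weeks: 9
Remaining days: 3

9


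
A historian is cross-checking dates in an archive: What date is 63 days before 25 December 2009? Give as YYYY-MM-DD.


Start: 2009-12-25
Subtracting 63 days
Days already passed in December: 25
After going back through December: 38 more days to subtract
November 2009: 30 days, 8 remaining
October 2009 has 31 days, need 8
Result: 2009-10-23

2009-10-23


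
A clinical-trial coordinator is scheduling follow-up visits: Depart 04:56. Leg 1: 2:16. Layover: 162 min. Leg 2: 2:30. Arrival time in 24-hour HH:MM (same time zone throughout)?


Depart: 04:56
Leg 1: +136 min -> 07:12
Layover: +162 min -> 09:54
Leg 2: +150 min -> 12:24
Total travel: 448 minutes = 7h 28m
Arrival: 12:24

12:24


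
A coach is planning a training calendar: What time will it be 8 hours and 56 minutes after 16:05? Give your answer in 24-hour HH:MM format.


Start time: 16:05
Adding: 8 hours 56 minutes
Minutes: 5 + 56 = 61
Minute overflow: 61 >= 60, so carry 1 hour, minutes = 1
Hours: 16 + 8 + 1 = 25
Hour wraparound: 25 mod 24 = 1
Result: 01:01

01:01


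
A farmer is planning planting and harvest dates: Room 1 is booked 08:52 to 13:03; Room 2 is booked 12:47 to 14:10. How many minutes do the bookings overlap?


Interval A: [532, 783] minutes from midnight
Interval B: [767, 850] minutes from midnight
Overlap start = max(532, 767) = 767
Overlap end = min(783, 850) = 783
Overlap = 783 - 767 = 16 minutes

16


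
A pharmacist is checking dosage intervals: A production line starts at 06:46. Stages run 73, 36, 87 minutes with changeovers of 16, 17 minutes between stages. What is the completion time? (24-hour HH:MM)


Start: 06:46 = 406 min from midnight
  after task 1 (73 min): 07:59
  after break (16 min): 08:15
  after task 2 (36 min): 08:51
  after break (17 min): 09:08
  after task 3 (87 min): 10:35
Total elapsed: 229 minutes
End time: 10:35

10:35


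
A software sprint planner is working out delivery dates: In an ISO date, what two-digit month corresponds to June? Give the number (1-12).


Calendar month order:
5. May
6. June <--
7. July
June is month number 6

6


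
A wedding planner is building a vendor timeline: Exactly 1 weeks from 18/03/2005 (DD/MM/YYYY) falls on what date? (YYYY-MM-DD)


Start: 2005-03-18
Weeks to add: 1
Convert to days: 1 x 7 = 7 days
Add 7 days to 2005-03-18
Result: 2005-03-25

2005-03-25


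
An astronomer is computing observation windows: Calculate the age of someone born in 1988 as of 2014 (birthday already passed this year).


Birth year: 1988
Current year: 2014
Age = current year - birth year
Age = 2014 - 1988 = 26

26


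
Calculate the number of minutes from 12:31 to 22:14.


Start time: 12:31 = 751 minutes from midnight
End time: 22:14 = 1334 minutes from midnight
Difference: 1334 - 751 = 583 minutes
That is 9 hours and 43 minutes

583


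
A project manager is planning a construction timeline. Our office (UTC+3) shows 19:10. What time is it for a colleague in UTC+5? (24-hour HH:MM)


Local time: 19:10 at UTC+3 (offset 3h)
Target zone: UTC+5 (offset 5h)
Difference: 5 - (3) = 2 hours
Calculation: 19 + (2) = 21
Result: 21:10

21:10


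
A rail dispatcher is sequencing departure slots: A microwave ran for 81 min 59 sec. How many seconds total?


Minutes: 81
Extra seconds: 59
Seconds per minute: 60
Minutes to seconds: 81 x 60 = 4860
Total: 4860 + 59 = 4919

4919


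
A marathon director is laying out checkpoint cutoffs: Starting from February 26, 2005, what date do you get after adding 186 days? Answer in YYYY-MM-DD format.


Start: 2005-02-26
Adding 186 days
Days remaining in February: 2
After February: 184 days still to add
March 2005: 31 days, 153 remaining
April 2005: 30 days, 123 remaining
May 2005: 31 days, 92 remaining
June 2005: 30 days, 62 remaining
Result: 2005-08-31

2005-08-31


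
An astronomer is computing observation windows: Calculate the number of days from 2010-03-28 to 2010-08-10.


Start date: 2010-03-28
End date: 2010-08-10
Mar 2010: +4 days
Apr 2010: +30 days
May 2010: +31 days
... (3 more months)
Total: 135 days

135


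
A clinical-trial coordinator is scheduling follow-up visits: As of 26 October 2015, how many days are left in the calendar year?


Start: October 26, 2015
End: December 31, 2015
Days left in October: 5
November: 30
December: 31
Sum of remaining months: 61
Total: 5 + 61 = 66

66


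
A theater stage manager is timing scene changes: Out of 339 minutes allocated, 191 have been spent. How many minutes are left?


Total budget: 339 minutes
Time used: 191 minutes
Remaining: 339 - 191 = 148 minutes
Percent used: 56.3%
Percent remaining: 43.7%

148


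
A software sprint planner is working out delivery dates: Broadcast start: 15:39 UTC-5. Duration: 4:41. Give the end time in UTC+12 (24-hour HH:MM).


Start: 15:39 in UTC-5
Step 1 - add duration:
  minutes: 39 + 41 = 80 (carry 1h)
  hours: 15 + 4 + 1 = 20
  end in UTC-5: 20:20
Step 2 - convert UTC-5 -> UTC+12:
  offset difference: 12 - (-5) = 17 hours
  20 + (17) = 37 -> mod 24 = 13
Result: 13:20 in UTC+12

13:20


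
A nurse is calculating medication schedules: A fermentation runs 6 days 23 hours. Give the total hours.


Days: 6
Extra hours: 23
Hours per day: 24
Days to hours: 6 x 24 = 144
Total: 144 + 23 = 167

167


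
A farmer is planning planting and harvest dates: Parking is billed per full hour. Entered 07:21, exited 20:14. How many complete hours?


Start: 07:21
End: 20:14
Hour difference: 20 - 7 = 13 hours
Minute difference: 14 - 21 = -7 minutes
Total minutes: 773
Complete hours: 773 / 60 = 12 (remainder 53)

12


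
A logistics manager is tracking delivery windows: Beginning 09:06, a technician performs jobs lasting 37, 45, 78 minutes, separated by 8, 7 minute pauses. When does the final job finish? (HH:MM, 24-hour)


Start: 09:06 = 546 min from midnight
  after task 1 (37 min): 09:43
  after break (8 min): 09:51
  after task 2 (45 min): 10:36
  after break (7 min): 10:43
  after task 3 (78 min): 12:01
Total elapsed: 175 minutes
End time: 12:01

12:01


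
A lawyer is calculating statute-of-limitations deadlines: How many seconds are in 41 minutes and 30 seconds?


Minutes: 41
Seconds: 30
Convert minutes to seconds: 41 x 60 = 2460
Add remaining seconds: 2460 + 30 = 2490

2490


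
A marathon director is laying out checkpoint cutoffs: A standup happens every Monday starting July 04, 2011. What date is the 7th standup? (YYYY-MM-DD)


First occurrence: 2011-07-04 (occurrence 1)
Each occurrence is 7 days after the previous.
Occurrence 7 is 6 weeks after the first.
6 weeks = 42 days
2011-07-04 + 42 days = 2011-08-15

2011-08-15


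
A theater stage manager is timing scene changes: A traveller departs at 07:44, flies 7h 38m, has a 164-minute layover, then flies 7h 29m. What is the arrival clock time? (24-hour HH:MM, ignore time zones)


Depart: 07:44
Leg 1: +458 min -> 15:22
Layover: +164 min -> 18:06
Leg 2: +449 min -> 01:35
Total travel: 1071 minutes = 17h 51m
Arrival: 01:35

01:35


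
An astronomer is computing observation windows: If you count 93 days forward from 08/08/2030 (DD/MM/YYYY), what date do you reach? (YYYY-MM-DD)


Start: 2030-08-08
Adding 93 days
Days remaining in August: 23
After August: 70 days still to add
September 2030: 30 days, 40 remaining
October 2030: 31 days, 9 remaining
November 2030 has 30 days, need 9
Result: 2030-11-09

2030-11-09


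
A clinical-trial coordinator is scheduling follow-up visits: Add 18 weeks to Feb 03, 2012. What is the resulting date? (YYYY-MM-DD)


Start: 2012-02-03
Weeks to add: 18
Convert to days: 18 x 7 = 126 days
Add 126 days to 2012-02-03
Result: 2012-06-08

2012-06-08


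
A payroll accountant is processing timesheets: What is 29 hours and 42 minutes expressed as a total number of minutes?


Hours: 29
Minutes: 42
Convert hours to minutes: 29 x 60 = 1740
Add remaining minutes: 1740 + 42 = 1782

1782


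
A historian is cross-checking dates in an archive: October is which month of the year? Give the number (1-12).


Calendar month order:
9. September
10. October <--
11. November
October is month number 10

10


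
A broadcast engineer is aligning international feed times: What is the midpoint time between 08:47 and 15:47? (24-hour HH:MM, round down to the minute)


Start time: 08:47 = 527 minutes from midnight
End time: 15:47 = 947 minutes from midnight
Sum: 527 + 947 = 1474
Midpoint: 1474 / 2 = 737 minutes
Convert: 737 / 60 = 12 hours, 17 minutes
Result: 12:17

12:17


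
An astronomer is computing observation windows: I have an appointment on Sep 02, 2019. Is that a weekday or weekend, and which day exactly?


Date: 2019-09-02
January 1, 2019 is a Tuesday
Day of year: 245
Offset from Jan 1: 244 days
244 mod 7 = 6
Result: Monday

Monday


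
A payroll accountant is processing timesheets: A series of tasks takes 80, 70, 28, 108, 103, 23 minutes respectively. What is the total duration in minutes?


Durations: 80, 70, 28, 108, 103, 23
Running sum: 80
+ 70 = 150
+ 28 = 178
+ 108 = 286
+ 103 = 389
+ 23 = 412
Total duration: 412 minutes
That is 6 hours and 52 minutes

412


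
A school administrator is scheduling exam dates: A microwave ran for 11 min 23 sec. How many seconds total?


Minutes: 11
Extra seconds: 23
Seconds per minute: 60
Minutes to seconds: 11 x 60 = 660
Total: 660 + 23 = 683

683


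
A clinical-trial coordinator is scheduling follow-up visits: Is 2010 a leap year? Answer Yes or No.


Year: 2010
Divisible by 4? 2010 / 4 = 502.5 -> No
Not divisible by 4, so NOT a leap year

No


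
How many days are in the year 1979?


Year: 1979
Check leap year rules:
Divisible by 4? No
1979 is not a leap year
Days: 365

365


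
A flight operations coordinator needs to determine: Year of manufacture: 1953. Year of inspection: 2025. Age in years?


Birth year: 1953
Current year: 2025
Age = current year - birth year
Age = 2025 - 1953 = 72

72


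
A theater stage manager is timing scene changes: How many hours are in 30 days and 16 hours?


Days: 30
Extra hours: 16
Hours per day: 24
Days to hours: 30 x 24 = 720
Total: 720 + 16 = 736

736


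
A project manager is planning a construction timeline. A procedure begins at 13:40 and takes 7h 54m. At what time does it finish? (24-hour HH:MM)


Start time: 13:40
Adding: 7 hours 54 minutes
Minutes: 40 + 54 = 94
Minute overflow: 94 >= 60, so carry 1 hour, minutes = 34
Hours: 13 + 7 + 1 = 21
Result: 21:34

21:34


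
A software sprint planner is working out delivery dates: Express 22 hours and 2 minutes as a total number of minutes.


Hours: 22
Extra minutes: 2
Minutes per hour: 60
Hours to minutes: 22 x 60 = 1320
Total: 1320 + 2 = 1322

1322


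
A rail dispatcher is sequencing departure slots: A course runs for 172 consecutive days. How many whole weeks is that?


Total days: 172
Days per week: 7
Division: 172 / 7 = 24 remainder 4
Complete weeks: 24
Remaining days: 4

24


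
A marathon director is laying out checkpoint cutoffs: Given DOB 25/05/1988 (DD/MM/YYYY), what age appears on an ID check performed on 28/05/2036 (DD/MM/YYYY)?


Birth: 1988-05-25
Reference: 2036-05-28
Year difference: 2036 - 1988 = 48
Has birthday (05-25) occurred by 05-28? Yes
Age in full years: 48

48


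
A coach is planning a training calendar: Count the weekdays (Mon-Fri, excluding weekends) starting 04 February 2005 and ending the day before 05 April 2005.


Start: 2005-02-04 (Friday)
End (exclusive): 2005-04-05 (Tuesday)
Total calendar days: 60
Full weeks: 60 // 7 = 8 -> 40 weekdays
Remaining 4 days starting on Friday:
  Fri(w), Sat(-), Sun(-), Mon(w) -> 2 weekdays
Total business days: 40 + 2 = 42

42


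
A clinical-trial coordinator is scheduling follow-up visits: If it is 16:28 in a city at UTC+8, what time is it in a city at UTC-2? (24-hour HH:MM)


Local time: 16:28 at UTC+8 (offset 8h)
Target zone: UTC-2 (offset -2h)
Difference: -2 - (8) = -10 hours
Calculation: 16 + (-10) = 6
Result: 06:28

06:28


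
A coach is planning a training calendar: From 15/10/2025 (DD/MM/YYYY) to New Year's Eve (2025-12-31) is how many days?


Start: October 15, 2025
End: December 31, 2025
Days left in October: 16
November: 30
December: 31
Sum of remaining months: 61
Total: 16 + 61 = 77

77


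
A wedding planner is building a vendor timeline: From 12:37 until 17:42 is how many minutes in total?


Start time: 12:37 = 757 minutes from midnight
End time: 17:42 = 1062 minutes from midnight
Difference: 1062 - 757 = 305 minutes
That is 5 hours and 5 minutes

305


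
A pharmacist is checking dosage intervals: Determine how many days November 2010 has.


Month: November
Year: 2010
November is a 30-day month
Total: 30 days

30


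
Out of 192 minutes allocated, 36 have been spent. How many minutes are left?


Total budget: 192 minutes
Time used: 36 minutes
Remaining: 192 - 36 = 156 minutes
Percent used: 18.8%
Percent remaining: 81.2%

156


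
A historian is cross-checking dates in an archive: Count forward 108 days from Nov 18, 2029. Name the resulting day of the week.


Start: 2029-11-18 (Sunday)
Step 1 - find target date: add 108 days
  2029-11-18 + 108 days = 2030-03-06
Step 2 - day of week:
  108 mod 7 = 3
  Sunday + 3 days -> Wednesday
Result: Wednesday (2030-03-06)

Wednesday


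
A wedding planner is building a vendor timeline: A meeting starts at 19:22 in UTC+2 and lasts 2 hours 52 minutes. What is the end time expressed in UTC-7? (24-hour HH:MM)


Start: 19:22 in UTC+2
Step 1 - add duration:
  minutes: 22 + 52 = 74 (carry 1h)
  hours: 19 + 2 + 1 = 22
  end in UTC+2: 22:14
Step 2 - convert UTC+2 -> UTC-7:
  offset difference: -7 - (2) = -9 hours
  22 + (-9) = 13 -> mod 24 = 13
Result: 13:14 in UTC-7

13:14


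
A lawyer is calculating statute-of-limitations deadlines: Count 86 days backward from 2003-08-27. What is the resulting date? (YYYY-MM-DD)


Start: 2003-08-27
Subtracting 86 days
Days already passed in August: 27
After going back through August: 59 more days to subtract
July 2003: 31 days, 28 remaining
June 2003 has 30 days, need 28
Result: 2003-06-02

2003-06-02


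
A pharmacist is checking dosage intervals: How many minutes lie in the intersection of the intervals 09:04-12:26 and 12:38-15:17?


Interval A: [544, 746] minutes from midnight
Interval B: [758, 917] minutes from midnight
Overlap start = max(544, 758) = 758
Overlap end = min(746, 917) = 746
End <= start, so the intervals do not overlap: 0 minutes

0


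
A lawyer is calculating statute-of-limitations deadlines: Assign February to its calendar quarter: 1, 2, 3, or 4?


Month: February (month 2)
Q1: January-March (months 1-3)
Q2: April-June (months 4-6)
Q3: July-September (months 7-9)
Q4: October-December (months 10-12)
Month 2 falls in Q1

1


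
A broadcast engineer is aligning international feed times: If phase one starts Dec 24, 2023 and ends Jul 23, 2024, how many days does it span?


Start date: 2023-12-24
End date: 2024-07-23
Dec 2023: +8 days
Jan 2024: +31 days
Feb 2024: +29 days
... (5 more months)
Total: 212 days

212


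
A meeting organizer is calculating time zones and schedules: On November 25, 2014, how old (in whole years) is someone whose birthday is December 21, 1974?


Birth: 1974-12-21
Reference: 2014-11-25
Year difference: 2014 - 1974 = 40
Has birthday (12-21) occurred by 11-25? No
Birthday not yet reached this year -> subtract 1
Age in full years: 39

39


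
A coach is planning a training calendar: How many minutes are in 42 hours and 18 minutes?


Hours: 42
Minutes: 18
Convert hours to minutes: 42 x 60 = 2520
Add remaining minutes: 2520 + 18 = 2538

2538


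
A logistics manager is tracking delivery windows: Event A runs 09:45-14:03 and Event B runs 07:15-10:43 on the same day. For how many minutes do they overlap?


Interval A: [585, 843] minutes from midnight
Interval B: [435, 643] minutes from midnight
Overlap start = max(585, 435) = 585
Overlap end = min(843, 643) = 643
Overlap = 643 - 585 = 58 minutes

58


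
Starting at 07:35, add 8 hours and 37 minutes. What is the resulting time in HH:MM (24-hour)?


Start time: 07:35
Adding: 8 hours 37 minutes
Minutes: 35 + 37 = 72
Minute overflow: 72 >= 60, so carry 1 hour, minutes = 12
Hours: 7 + 8 + 1 = 16
Result: 16:12

16:12


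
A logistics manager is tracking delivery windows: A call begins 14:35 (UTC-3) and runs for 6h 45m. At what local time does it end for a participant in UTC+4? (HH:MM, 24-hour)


Start: 14:35 in UTC-3
Step 1 - add duration:
  minutes: 35 + 45 = 80 (carry 1h)
  hours: 14 + 6 + 1 = 21
  end in UTC-3: 21:20
Step 2 - convert UTC-3 -> UTC+4:
  offset difference: 4 - (-3) = 7 hours
  21 + (7) = 28 -> mod 24 = 4
Result: 04:20 in UTC+4

04:20


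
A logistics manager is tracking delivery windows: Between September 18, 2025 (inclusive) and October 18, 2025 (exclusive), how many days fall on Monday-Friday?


Start: 2025-09-18 (Thursday)
End (exclusive): 2025-10-18 (Saturday)
Total calendar days: 30
Full weeks: 30 // 7 = 4 -> 20 weekdays
Remaining 2 days starting on Thursday:
  Thu(w), Fri(w) -> 2 weekdays
Total business days: 20 + 2 = 22

22


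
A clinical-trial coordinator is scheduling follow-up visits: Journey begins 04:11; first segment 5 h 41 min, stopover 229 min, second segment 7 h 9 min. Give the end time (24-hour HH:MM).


Depart: 04:11
Leg 1: +341 min -> 09:52
Layover: +229 min -> 13:41
Leg 2: +429 min -> 20:50
Total travel: 999 minutes = 16h 39m
Arrival: 20:50

20:50


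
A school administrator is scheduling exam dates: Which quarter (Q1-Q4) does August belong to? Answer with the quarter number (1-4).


Month: August (month 8)
Q1: January-March (months 1-3)
Q2: April-June (months 4-6)
Q3: July-September (months 7-9)
Q4: October-December (months 10-12)
Month 8 falls in Q3

3


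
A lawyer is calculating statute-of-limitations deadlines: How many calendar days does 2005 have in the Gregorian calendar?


Year: 2005
Check leap year rules:
Divisible by 4? No
2005 is not a leap year
Days: 365

365


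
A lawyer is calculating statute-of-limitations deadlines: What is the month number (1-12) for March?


Calendar month order:
2. February
3. March <--
4. April
March is month number 3

3


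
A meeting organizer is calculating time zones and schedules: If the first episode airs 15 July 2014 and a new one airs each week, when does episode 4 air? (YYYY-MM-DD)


First occurrence: 2014-07-15 (occurrence 1)
Each occurrence is 7 days after the previous.
Occurrence 4 is 3 weeks after the first.
3 weeks = 21 days
2014-07-15 + 21 days = 2014-08-05

2014-08-05


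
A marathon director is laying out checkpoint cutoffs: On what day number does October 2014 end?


Month: October
Year: 2014
October is a 31-day month
Total: 31 days

31


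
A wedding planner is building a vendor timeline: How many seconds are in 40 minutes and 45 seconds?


Minutes: 40
Seconds: 45
Convert minutes to seconds: 40 x 60 = 2400
Add remaining seconds: 2400 + 45 = 2445

2445


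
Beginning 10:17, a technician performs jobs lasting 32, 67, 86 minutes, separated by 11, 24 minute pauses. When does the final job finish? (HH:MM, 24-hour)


Start: 10:17 = 617 min from midnight
  after task 1 (32 min): 10:49
  after break (11 min): 11:00
  after task 2 (67 min): 12:07
  after break (24 min): 12:31
  after task 3 (86 min): 13:57
Total elapsed: 220 minutes
End time: 13:57

13:57


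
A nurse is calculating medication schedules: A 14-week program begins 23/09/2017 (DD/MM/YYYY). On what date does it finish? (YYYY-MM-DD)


Start: 2017-09-23
Weeks to add: 14
Convert to days: 14 x 7 = 98 days
Add 98 days to 2017-09-23
Result: 2017-12-30

2017-12-30


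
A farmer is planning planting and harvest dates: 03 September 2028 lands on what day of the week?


Date: 2028-09-03
January 1, 2028 is a Saturday
Day of year: 247
Offset from Jan 1: 246 days
246 mod 7 = 1
Result: Sunday

Sunday


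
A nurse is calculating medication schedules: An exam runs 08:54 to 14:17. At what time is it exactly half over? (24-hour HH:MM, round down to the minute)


Start time: 08:54 = 534 minutes from midnight
End time: 14:17 = 857 minutes from midnight
Sum: 534 + 857 = 1391
Midpoint: 1391 / 2 = 695 minutes
Convert: 695 / 60 = 11 hours, 35 minutes
Result: 11:35

11:35


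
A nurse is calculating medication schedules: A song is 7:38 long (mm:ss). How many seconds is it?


Minutes: 7
Extra seconds: 38
Seconds per minute: 60
Minutes to seconds: 7 x 60 = 420
Total: 420 + 38 = 458

458


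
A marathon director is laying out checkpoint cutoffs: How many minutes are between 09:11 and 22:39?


Start time: 09:11 = 551 minutes from midnight
End time: 22:39 = 1359 minutes from midnight
Difference: 1359 - 551 = 808 minutes
That is 13 hours and 28 minutes

808


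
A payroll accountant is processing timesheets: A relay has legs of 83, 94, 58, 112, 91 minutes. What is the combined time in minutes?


Durations: 83, 94, 58, 112, 91
Running sum: 83
+ 94 = 177
+ 58 = 235
+ 112 = 347
+ 91 = 438
Total duration: 438 minutes
That is 7 hours and 18 minutes

438


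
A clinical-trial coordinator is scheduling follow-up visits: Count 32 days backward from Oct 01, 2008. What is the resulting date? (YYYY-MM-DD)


Start: 2008-10-01
Subtracting 32 days
Days already passed in October: 1
After going back through October: 31 more days to subtract
September 2008: 30 days, 1 remaining
August 2008 has 31 days, need 1
Result: 2008-08-30

2008-08-30


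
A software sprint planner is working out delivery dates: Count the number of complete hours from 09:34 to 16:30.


Start: 09:34
End: 16:30
Hour difference: 16 - 9 = 7 hours
Minute difference: 30 - 34 = -4 minutes
Total minutes: 416
Complete hours: 416 / 60 = 6 (remainder 56)

6


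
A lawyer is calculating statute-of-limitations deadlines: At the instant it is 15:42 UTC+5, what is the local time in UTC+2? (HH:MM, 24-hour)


Local time: 15:42 at UTC+5 (offset 5h)
Target zone: UTC+2 (offset 2h)
Difference: 2 - (5) = -3 hours
Calculation: 15 + (-3) = 12
Result: 12:42

12:42


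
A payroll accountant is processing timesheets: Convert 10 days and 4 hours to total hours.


Days: 10
Extra hours: 4
Hours per day: 24
Days to hours: 10 x 24 = 240
Total: 240 + 4 = 244

244


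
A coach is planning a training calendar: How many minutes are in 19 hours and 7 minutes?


Hours: 19
Extra minutes: 7
Minutes per hour: 60
Hours to minutes: 19 x 60 = 1140
Total: 1140 + 7 = 1147

1147


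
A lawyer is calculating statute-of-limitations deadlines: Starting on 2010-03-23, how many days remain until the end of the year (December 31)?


Start: March 23, 2010
End: December 31, 2010
Days left in March: 8
April: 30
May: 31
June: 30
July: 31
... plus remaining months
Sum of remaining months: 275
Total: 8 + 275 = 283

283


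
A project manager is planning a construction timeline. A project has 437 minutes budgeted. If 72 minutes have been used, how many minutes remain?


Total budget: 437 minutes
Time used: 72 minutes
Remaining: 437 - 72 = 365 minutes
Percent used: 16.5%
Percent remaining: 83.5%

365


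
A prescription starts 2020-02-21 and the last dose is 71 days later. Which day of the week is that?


Start: 2020-02-21 (Friday)
Step 1 - find target date: add 71 days
  2020-02-21 + 71 days = 2020-05-02
Step 2 - day of week:
  71 mod 7 = 1
  Friday + 1 days -> Saturday
Result: Saturday (2020-05-02)

Saturday


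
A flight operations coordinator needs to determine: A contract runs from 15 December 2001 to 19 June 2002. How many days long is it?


Start date: 2001-12-15
End date: 2002-06-19
Dec 2001: +17 days
Jan 2002: +31 days
Feb 2002: +28 days
... (4 more months)
Total: 186 days

186


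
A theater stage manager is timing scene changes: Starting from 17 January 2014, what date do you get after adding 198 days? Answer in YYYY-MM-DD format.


Start: 2014-01-17
Adding 198 days
Days remaining in January: 14
After January: 184 days still to add
February 2014: 28 days, 156 remaining
March 2014: 31 days, 125 remaining
April 2014: 30 days, 95 remaining
May 2014: 31 days, 64 remaining
Result: 2014-08-03

2014-08-03


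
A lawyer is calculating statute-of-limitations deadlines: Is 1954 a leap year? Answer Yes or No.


Year: 1954
Divisible by 4? 1954 / 4 = 488.5 -> No
Not divisible by 4, so NOT a leap year

No


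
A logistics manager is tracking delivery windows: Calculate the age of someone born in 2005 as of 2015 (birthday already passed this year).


Birth year: 2005
Current year: 2015
Age = current year - birth year
Age = 2015 - 2005 = 10

10


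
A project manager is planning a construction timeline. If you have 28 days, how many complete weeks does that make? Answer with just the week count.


Total days: 28
Days per week: 7
Division: 28 / 7 = 4 remainder 0
Complete weeks: 4
Remaining days: 0

4


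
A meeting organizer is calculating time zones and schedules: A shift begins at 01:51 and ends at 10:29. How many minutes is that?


Start time: 01:51 = 111 minutes from midnight
End time: 10:29 = 629 minutes from midnight
Difference: 629 - 111 = 518 minutes
That is 8 hours and 38 minutes

518


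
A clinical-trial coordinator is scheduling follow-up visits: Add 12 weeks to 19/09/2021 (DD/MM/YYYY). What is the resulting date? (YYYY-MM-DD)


Start: 2021-09-19
Weeks to add: 12
Convert to days: 12 x 7 = 84 days
Add 84 days to 2021-09-19
Result: 2021-12-12

2021-12-12


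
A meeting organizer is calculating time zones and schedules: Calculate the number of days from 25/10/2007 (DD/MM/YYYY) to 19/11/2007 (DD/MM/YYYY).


Start date: 2007-10-25
End date: 2007-11-19
Oct 2007: +7 days
Nov 2007: +18 days
Total: 25 days

25


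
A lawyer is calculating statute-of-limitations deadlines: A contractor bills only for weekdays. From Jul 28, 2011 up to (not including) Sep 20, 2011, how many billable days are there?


Start: 2011-07-28 (Thursday)
End (exclusive): 2011-09-20 (Tuesday)
Total calendar days: 54
Full weeks: 54 // 7 = 7 -> 35 weekdays
Remaining 5 days starting on Thursday:
  Thu(w), Fri(w), Sat(-), Sun(-), Mon(w) -> 3 weekdays
Total business days: 35 + 3 = 38

38


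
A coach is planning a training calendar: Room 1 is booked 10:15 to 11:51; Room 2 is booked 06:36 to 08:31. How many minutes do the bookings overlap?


Interval A: [615, 711] minutes from midnight
Interval B: [396, 511] minutes from midnight
Overlap start = max(615, 396) = 615
Overlap end = min(711, 511) = 511
End <= start, so the intervals do not overlap: 0 minutes

0


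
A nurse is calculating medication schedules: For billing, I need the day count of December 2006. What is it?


Month: December
Year: 2006
December is a 31-day month
Total: 31 days

31


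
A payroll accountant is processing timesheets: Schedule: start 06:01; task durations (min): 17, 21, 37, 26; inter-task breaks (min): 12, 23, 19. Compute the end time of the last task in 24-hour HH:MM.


Start: 06:01 = 361 min from midnight
  after task 1 (17 min): 06:18
  after break (12 min): 06:30
  after task 2 (21 min): 06:51
  after break (23 min): 07:14
  after task 3 (37 min): 07:51
  after break (19 min): 08:10
  after task 4 (26 min): 08:36
Total elapsed: 155 minutes
End time: 08:36

08:36


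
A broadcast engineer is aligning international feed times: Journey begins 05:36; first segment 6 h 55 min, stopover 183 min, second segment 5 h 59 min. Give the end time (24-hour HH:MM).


Depart: 05:36
Leg 1: +415 min -> 12:31
Layover: +183 min -> 15:34
Leg 2: +359 min -> 21:33
Total travel: 957 minutes = 15h 57m
Arrival: 21:33

21:33


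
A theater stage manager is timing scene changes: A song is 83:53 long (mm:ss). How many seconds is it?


Minutes: 83
Extra seconds: 53
Seconds per minute: 60
Minutes to seconds: 83 x 60 = 4980
Total: 4980 + 53 = 5033

5033


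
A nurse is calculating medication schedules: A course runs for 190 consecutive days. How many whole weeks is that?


Total days: 190
Days per week: 7
Division: 190 / 7 = 27 remainder 1
Complete weeks: 27
Remaining days: 1

27


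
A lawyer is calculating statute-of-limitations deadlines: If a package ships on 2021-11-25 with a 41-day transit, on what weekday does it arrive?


Start: 2021-11-25 (Thursday)
Step 1 - find target date: add 41 days
  2021-11-25 + 41 days = 2022-01-05
Step 2 - day of week:
  41 mod 7 = 6
  Thursday + 6 days -> Wednesday
Result: Wednesday (2022-01-05)

Wednesday


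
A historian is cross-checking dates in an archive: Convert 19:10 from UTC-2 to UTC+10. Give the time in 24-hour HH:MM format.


Local time: 19:10 at UTC-2 (offset -2h)
Target zone: UTC+10 (offset 10h)
Difference: 10 - (-2) = 12 hours
Calculation: 19 + (12) = 31
Wraparound: (31) mod 24 = 7
Result: 07:10

07:10


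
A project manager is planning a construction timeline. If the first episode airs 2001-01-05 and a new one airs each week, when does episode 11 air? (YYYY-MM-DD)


First occurrence: 2001-01-05 (occurrence 1)
Each occurrence is 7 days after the previous.
Occurrence 11 is 10 weeks after the first.
10 weeks = 70 days
2001-01-05 + 70 days = 2001-03-16

2001-03-16


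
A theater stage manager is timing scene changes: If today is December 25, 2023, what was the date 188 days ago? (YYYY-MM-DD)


Start: 2023-12-25
Subtracting 188 days
Days already passed in December: 25
After going back through December: 163 more days to subtract
November 2023: 30 days, 133 remaining
October 2023: 31 days, 102 remaining
September 2023: 30 days, 72 remaining
August 2023: 31 days, 41 remaining
Result: 2023-06-20

2023-06-20


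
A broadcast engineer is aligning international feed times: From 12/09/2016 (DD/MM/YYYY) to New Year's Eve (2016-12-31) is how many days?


Start: September 12, 2016
End: December 31, 2016
Days left in September: 18
October: 31
November: 30
December: 31
Sum of remaining months: 92
Total: 18 + 92 = 110

110


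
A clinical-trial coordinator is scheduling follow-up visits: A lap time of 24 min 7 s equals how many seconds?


Minutes: 24
Seconds: 7
Convert minutes to seconds: 24 x 60 = 1440
Add remaining seconds: 1440 + 7 = 1447

1447


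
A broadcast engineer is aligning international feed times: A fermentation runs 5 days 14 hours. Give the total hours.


Days: 5
Extra hours: 14
Hours per day: 24
Days to hours: 5 x 24 = 120
Total: 120 + 14 = 134

134
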